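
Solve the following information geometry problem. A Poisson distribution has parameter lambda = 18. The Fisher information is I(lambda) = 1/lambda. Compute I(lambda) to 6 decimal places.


Fisher information for Poisson: I(lambda) = 1/lambda.
lambda = 18.
I(lambda) = 1/18 = 0.055556

0.055556


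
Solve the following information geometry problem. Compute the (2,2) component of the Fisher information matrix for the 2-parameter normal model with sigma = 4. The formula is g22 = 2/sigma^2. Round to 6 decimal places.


For the 2-parameter normal family, the Fisher metric has:
  g11 = 1/sigma^2, g22 = 2/sigma^2.
sigma = 4, sigma^2 = 16.
g22 = 0.125000

0.125000


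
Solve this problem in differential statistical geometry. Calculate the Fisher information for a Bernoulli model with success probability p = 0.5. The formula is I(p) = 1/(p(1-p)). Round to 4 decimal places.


For Bernoulli(p), Fisher information is I(p) = 1/(p*(1-p)).
p = 0.5, 1-p = 0.5.
p*(1-p) = 0.25.
I(p) = 1/0.25 = 4.0000

4.0000


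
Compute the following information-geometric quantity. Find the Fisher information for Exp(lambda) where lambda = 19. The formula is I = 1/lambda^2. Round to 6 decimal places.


Fisher information for exponential: I(lambda) = 1/lambda^2.
lambda = 19, lambda^2 = 361.
I = 1/361 = 0.002770

0.002770


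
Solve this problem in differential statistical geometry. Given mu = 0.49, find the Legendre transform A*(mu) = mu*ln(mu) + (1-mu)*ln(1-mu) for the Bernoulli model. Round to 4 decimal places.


Legendre transform for Bernoulli:
A*(mu) = mu*log(mu) + (1-mu)*log(1-mu).
mu = 0.49, 1-mu = 0.51.
mu*log(mu) = 0.49*log(0.49) = -0.349541.
(1-mu)*log(1-mu) = 0.51*log(0.51) = -0.343406.
A* = -0.349541 + -0.343406 = -0.6929

-0.6929


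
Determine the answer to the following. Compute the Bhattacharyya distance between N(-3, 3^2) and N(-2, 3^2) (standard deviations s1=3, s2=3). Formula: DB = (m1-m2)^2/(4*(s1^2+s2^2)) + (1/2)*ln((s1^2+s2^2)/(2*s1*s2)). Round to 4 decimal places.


Bhattacharyya distance between two Gaussians:
DB = (m1-m2)^2/(4*(s1^2+s2^2)) + (1/2)*ln((s1^2+s2^2)/(2*s1*s2)).
(m1-m2)^2 = (-1)^2 = 1.
s1^2+s2^2 = 9 + 9 = 18.
term1 = 1/72 = 0.013889.
term2 = 0.5*ln(18/18.0) = 0.0.
DB = 0.013889 + 0.0 = 0.0139

0.0139


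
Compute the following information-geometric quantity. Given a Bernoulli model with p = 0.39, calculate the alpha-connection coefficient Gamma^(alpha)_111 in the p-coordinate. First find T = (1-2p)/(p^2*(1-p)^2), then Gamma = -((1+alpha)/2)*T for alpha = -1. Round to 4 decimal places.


Skewness (Amari-Chentsov) tensor: T = (1-2p)/(p^2*(1-p)^2).
p = 0.39, 1-2p = 0.22, p^2 = 0.1521, (1-p)^2 = 0.3721.
T = 0.22/(0.1521 * 0.3721) = 3.887172.
In the p-coordinate, Gamma^(alpha) = Gamma^(0) - (alpha/2)*T with Gamma^(0) = (1/2)*g'(p) = -T/2,
so Gamma^(alpha) = -((1+alpha)/2)*T.
alpha = -1, -(1+alpha)/2 = 0.0.
Gamma = 0.0 * 3.887172 = 0.0000

0.0000


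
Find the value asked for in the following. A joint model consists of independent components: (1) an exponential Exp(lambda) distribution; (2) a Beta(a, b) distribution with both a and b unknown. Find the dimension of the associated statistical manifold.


The dimension of a statistical manifold equals the number of free
(independent) real parameters of the model. For a product of independent
blocks the parameter counts add.
- exponential (lambda): 1.
- Beta (a, b): 2.
Total = 1 + 2 = 3.
Dimension = 3

3


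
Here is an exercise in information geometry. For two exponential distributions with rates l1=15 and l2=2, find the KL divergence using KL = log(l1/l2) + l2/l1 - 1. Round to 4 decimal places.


KL divergence for exponential family:
KL = log(l1/l2) + l2/l1 - 1.
log(15/2) = 2.014903.
2/15 = 0.133333.
KL = 2.014903 + 0.133333 - 1 = 1.1482

1.1482


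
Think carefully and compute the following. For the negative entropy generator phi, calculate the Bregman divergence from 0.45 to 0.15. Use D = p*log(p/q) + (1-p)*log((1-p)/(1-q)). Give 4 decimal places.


Bregman divergence with negative entropy generator:
D = p*log(p/q) + (1-p)*log((1-p)/(1-q)).
p = 0.45, q = 0.15.
p*log(p/q) = 0.45*log(0.45/0.15) = 0.494376.
(1-p)*log((1-p)/(1-q)) = 0.55*log(0.55/0.85) = -0.239425.
D = 0.494376 + -0.239425 = 0.2550

0.2550


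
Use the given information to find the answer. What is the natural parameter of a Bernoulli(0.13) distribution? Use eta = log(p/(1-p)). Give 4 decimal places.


Natural parameter for Bernoulli: eta = log(p/(1-p)).
p = 0.13, 1-p = 0.87.
p/(1-p) = 0.149425.
eta = log(0.149425) = -1.9010

-1.9010


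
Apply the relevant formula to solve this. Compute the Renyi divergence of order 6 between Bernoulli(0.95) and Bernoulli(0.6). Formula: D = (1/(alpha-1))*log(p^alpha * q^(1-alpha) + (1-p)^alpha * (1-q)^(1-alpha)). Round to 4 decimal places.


Renyi divergence of order alpha between Bernoulli distributions:
D = (1/(alpha-1))*log(p^alpha * q^(1-alpha) + (1-p)^alpha * (1-q)^(1-alpha)).
alpha = 6, p = 0.95, q = 0.6.
p^alpha * q^(1-alpha) = 0.95^6 * 0.6^-5 = 9.453342.
(1-p)^alpha * (1-q)^(1-alpha) = 0.05^6 * 0.4^-5 = 2e-06.
sum = 9.453342 + 2e-06 = 9.453344.
D = (1/5)*log(9.453344) = 0.4493

0.4493


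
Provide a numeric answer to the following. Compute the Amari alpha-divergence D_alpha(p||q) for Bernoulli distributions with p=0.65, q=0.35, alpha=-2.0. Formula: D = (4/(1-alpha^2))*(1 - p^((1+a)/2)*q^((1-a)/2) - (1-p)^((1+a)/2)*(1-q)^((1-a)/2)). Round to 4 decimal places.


Amari alpha-divergence:
D = (4/(1-alpha^2))*(1 - p^((1+a)/2)*q^((1-a)/2) - (1-p)^((1+a)/2)*(1-q)^((1-a)/2)).
alpha = -2.0, p = 0.65, q = 0.35.
e1 = (1+alpha)/2 = -0.5, e2 = (1-alpha)/2 = 1.5.
t1 = p^e1 * q^e2 = 0.65^-0.5 * 0.35^1.5 = 0.25683.
t2 = (1-p)^e1 * (1-q)^e2 = 0.35^-0.5 * 0.65^1.5 = 0.885801.
4/(1-alpha^2) = -1.333333.
D = -1.333333*(1 - 0.25683 - 0.885801) = 0.1902

0.1902


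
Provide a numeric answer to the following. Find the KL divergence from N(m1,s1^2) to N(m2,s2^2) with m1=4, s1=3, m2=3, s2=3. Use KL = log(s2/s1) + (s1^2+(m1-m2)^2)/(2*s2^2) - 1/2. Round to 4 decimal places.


KL divergence between normal distributions:
KL = log(s2/s1) + (s1^2 + (m1-m2)^2)/(2*s2^2) - 1/2.
log(3/3) = 0.0.
(3^2 + (4-3)^2)/(2*3^2) = (9 + 1)/18 = 0.555556.
KL = 0.0 + 0.555556 - 0.5 = 0.0556

0.0556


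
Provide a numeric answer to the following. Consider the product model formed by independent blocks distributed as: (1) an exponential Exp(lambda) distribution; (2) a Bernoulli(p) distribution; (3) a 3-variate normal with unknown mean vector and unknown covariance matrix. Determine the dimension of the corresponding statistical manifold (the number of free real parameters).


The dimension of a statistical manifold equals the number of free
(independent) real parameters of the model. For a product of independent
blocks the parameter counts add.
- exponential (lambda): 1.
- Bernoulli (p): 1.
- 3-variate normal: 3 (mean) + 3*4/2 = 6 (symmetric covariance) = 9.
Total = 1 + 1 + 9 = 11.
Dimension = 11

11


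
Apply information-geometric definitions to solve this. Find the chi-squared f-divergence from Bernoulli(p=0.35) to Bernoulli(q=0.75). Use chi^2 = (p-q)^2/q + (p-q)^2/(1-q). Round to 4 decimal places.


Chi-squared divergence between Bernoulli distributions:
chi^2 = (p-q)^2/q + (p-q)^2/(1-q).
p = 0.35, q = 0.75, p-q = -0.4.
(p-q)^2 = 0.16.
term1 = 0.16/0.75 = 0.213333.
term2 = 0.16/0.25 = 0.64.
chi^2 = 0.213333 + 0.64 = 0.8533

0.8533


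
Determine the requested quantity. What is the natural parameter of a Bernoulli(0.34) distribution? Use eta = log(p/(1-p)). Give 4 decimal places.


Natural parameter for Bernoulli: eta = log(p/(1-p)).
p = 0.34, 1-p = 0.66.
p/(1-p) = 0.515152.
eta = log(0.515152) = -0.6633

-0.6633


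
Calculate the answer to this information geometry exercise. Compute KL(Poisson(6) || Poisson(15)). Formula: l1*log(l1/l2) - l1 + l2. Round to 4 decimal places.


KL divergence for Poisson:
KL = l1*log(l1/l2) - l1 + l2.
l1 = 6, l2 = 15.
log(6/15) = -0.916291.
l1*log(l1/l2) = 6 * -0.916291 = -5.497744.
KL = -5.497744 - 6 + 15 = 3.5023

3.5023


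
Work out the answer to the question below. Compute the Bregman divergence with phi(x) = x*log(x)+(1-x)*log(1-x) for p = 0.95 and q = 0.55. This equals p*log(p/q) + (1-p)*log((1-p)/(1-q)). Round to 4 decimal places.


Bregman divergence with negative entropy generator:
D = p*log(p/q) + (1-p)*log((1-p)/(1-q)).
p = 0.95, q = 0.55.
p*log(p/q) = 0.95*log(0.95/0.55) = 0.519217.
(1-p)*log((1-p)/(1-q)) = 0.05*log(0.05/0.45) = -0.109861.
D = 0.519217 + -0.109861 = 0.4094

0.4094


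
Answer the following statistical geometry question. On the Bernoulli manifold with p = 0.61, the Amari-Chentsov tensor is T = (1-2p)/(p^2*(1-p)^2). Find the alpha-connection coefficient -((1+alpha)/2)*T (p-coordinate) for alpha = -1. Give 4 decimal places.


Skewness (Amari-Chentsov) tensor: T = (1-2p)/(p^2*(1-p)^2).
p = 0.61, 1-2p = -0.22, p^2 = 0.3721, (1-p)^2 = 0.1521.
T = -0.22/(0.3721 * 0.1521) = -3.887172.
In the p-coordinate, Gamma^(alpha) = Gamma^(0) - (alpha/2)*T with Gamma^(0) = (1/2)*g'(p) = -T/2,
so Gamma^(alpha) = -((1+alpha)/2)*T.
alpha = -1, -(1+alpha)/2 = 0.0.
Gamma = 0.0 * -3.887172 = 0.0000

0.0000


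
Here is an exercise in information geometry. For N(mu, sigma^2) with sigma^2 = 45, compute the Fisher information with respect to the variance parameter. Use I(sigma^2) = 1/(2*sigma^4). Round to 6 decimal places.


Fisher information for variance: I(sigma^2) = 1/(2*sigma^4).
sigma^2 = 45, so sigma^4 = 2025.
I = 1/(2*2025) = 1/4050 = 0.000247

0.000247


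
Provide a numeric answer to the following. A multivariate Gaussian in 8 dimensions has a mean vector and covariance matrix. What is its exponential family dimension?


Exponential family dimension calculation:
For 8-dim MVN: mean has 8 params, covariance has 8*9/2 = 36 unique entries.
Total dim = 8 + 36 = 44.

44


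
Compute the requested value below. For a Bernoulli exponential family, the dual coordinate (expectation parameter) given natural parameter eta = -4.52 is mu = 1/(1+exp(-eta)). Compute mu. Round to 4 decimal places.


Dual coordinate (expectation parameter) for Bernoulli:
mu = 1/(1+exp(-eta)).
eta = -4.52.
exp(-eta) = exp(4.52) = 91.835598.
mu = 1/(1+91.835598) = 0.0108

0.0108


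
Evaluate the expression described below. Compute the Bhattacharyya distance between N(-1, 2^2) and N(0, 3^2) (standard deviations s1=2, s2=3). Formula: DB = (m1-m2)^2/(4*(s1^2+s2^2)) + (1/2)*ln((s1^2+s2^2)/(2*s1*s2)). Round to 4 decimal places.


Bhattacharyya distance between two Gaussians:
DB = (m1-m2)^2/(4*(s1^2+s2^2)) + (1/2)*ln((s1^2+s2^2)/(2*s1*s2)).
(m1-m2)^2 = (-1)^2 = 1.
s1^2+s2^2 = 4 + 9 = 13.
term1 = 1/52 = 0.019231.
term2 = 0.5*ln(13/12.0) = 0.040021.
DB = 0.019231 + 0.040021 = 0.0593

0.0593


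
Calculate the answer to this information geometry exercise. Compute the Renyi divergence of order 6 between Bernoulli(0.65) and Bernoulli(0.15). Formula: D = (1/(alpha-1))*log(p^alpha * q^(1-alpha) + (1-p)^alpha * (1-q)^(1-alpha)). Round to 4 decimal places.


Renyi divergence of order alpha between Bernoulli distributions:
D = (1/(alpha-1))*log(p^alpha * q^(1-alpha) + (1-p)^alpha * (1-q)^(1-alpha)).
alpha = 6, p = 0.65, q = 0.15.
p^alpha * q^(1-alpha) = 0.65^6 * 0.15^-5 = 993.170576.
(1-p)^alpha * (1-q)^(1-alpha) = 0.35^6 * 0.85^-5 = 0.004143.
sum = 993.170576 + 0.004143 = 993.174719.
D = (1/5)*log(993.174719) = 1.3802

1.3802


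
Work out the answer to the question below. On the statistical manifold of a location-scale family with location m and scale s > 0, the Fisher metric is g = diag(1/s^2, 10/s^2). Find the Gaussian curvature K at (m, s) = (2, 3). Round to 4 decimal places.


The metric has the form g = (A dm^2 + B ds^2)/s^2 with A = 1, B = 10.
Substitute u = sqrt(A/B)*m: g = B*(du^2 + ds^2)/s^2, i.e. B times the
Poincare upper half-plane metric, which has constant Gaussian curvature -1.
Scaling a 2D metric by a constant c divides the Gaussian curvature by c,
so K = -1/B = -1/(10) = -0.1000 everywhere (the point (m, s) = (2, 3) is irrelevant:
the curvature is constant).
The requested Gaussian curvature is K = -0.1000.

-0.1000


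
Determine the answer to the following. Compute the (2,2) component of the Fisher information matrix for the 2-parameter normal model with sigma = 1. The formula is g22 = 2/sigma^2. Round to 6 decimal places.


For the 2-parameter normal family, the Fisher metric has:
  g11 = 1/sigma^2, g22 = 2/sigma^2.
sigma = 1, sigma^2 = 1.
g22 = 2.000000

2.000000


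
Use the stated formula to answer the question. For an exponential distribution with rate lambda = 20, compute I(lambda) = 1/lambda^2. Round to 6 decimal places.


Fisher information for exponential: I(lambda) = 1/lambda^2.
lambda = 20, lambda^2 = 400.
I = 1/400 = 0.002500

0.002500


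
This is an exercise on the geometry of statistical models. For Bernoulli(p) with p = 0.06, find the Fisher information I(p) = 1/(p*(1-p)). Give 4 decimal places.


For Bernoulli(p), Fisher information is I(p) = 1/(p*(1-p)).
p = 0.06, 1-p = 0.94.
p*(1-p) = 0.0564.
I(p) = 1/0.0564 = 17.7305

17.7305


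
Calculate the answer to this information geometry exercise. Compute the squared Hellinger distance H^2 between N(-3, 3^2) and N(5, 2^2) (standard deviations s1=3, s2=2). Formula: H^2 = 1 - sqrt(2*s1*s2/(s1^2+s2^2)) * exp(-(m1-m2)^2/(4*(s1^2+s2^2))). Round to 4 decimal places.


Squared Hellinger distance for Gaussians:
H^2 = 1 - sqrt(2*s1*s2/(s1^2+s2^2)) * exp(-(m1-m2)^2/(4*(s1^2+s2^2))).
s1^2 = 9, s2^2 = 4, s1^2+s2^2 = 13.
sqrt(2*3*2/(13)) = 0.960769.
(m1-m2)^2 = (-8)^2 = 64.
exp(-64/(4*13)) = exp(-1.230769) = 0.292068.
H^2 = 1 - 0.960769*0.292068 = 0.7194

0.7194


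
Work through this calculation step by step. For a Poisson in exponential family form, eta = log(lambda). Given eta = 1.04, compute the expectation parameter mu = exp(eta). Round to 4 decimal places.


Expectation parameter for Poisson exponential family:
mu = exp(eta).
eta = 1.04.
mu = exp(1.04) = 2.8292

2.8292


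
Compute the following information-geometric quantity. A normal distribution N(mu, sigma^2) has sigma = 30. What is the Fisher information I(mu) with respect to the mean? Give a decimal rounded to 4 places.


The Fisher information for the mean of a normal distribution is I(mu) = 1/sigma^2.
sigma = 30, so sigma^2 = 900.
I(mu) = 1/900 = 0.0011

0.0011


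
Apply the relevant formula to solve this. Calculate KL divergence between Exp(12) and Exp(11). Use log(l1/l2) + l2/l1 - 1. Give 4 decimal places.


KL divergence for exponential family:
KL = log(l1/l2) + l2/l1 - 1.
log(12/11) = 0.087011.
11/12 = 0.916667.
KL = 0.087011 + 0.916667 - 1 = 0.0037

0.0037


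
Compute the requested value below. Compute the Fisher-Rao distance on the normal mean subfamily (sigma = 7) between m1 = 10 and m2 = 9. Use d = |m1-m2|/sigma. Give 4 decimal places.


On the fixed-variance normal subfamily, geodesic distance = |m1-m2|/sigma.
|10 - 9| = 1.
sigma = 7.
d = 1/7 = 0.1429

0.1429


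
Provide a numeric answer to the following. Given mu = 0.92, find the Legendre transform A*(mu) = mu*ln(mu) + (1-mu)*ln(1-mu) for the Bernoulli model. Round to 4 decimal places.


Legendre transform for Bernoulli:
A*(mu) = mu*log(mu) + (1-mu)*log(1-mu).
mu = 0.92, 1-mu = 0.08.
mu*log(mu) = 0.92*log(0.92) = -0.076711.
(1-mu)*log(1-mu) = 0.08*log(0.08) = -0.202058.
A* = -0.076711 + -0.202058 = -0.2788

-0.2788


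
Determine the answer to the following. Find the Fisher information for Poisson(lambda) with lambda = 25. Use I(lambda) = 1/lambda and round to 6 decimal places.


Fisher information for Poisson: I(lambda) = 1/lambda.
lambda = 25.
I(lambda) = 1/25 = 0.040000

0.040000


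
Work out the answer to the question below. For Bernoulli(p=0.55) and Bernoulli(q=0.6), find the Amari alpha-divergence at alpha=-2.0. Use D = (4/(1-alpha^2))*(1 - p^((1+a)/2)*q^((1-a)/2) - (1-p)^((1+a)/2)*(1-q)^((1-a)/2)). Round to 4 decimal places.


Amari alpha-divergence:
D = (4/(1-alpha^2))*(1 - p^((1+a)/2)*q^((1-a)/2) - (1-p)^((1+a)/2)*(1-q)^((1-a)/2)).
alpha = -2.0, p = 0.55, q = 0.6.
e1 = (1+alpha)/2 = -0.5, e2 = (1-alpha)/2 = 1.5.
t1 = p^e1 * q^e2 = 0.55^-0.5 * 0.6^1.5 = 0.62668.
t2 = (1-p)^e1 * (1-q)^e2 = 0.45^-0.5 * 0.4^1.5 = 0.377124.
4/(1-alpha^2) = -1.333333.
D = -1.333333*(1 - 0.62668 - 0.377124) = 0.0051

0.0051


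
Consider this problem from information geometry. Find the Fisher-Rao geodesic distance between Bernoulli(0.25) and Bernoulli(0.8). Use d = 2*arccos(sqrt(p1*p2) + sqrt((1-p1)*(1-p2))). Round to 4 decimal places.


Geodesic distance on Bernoulli manifold:
d(p1,p2) = 2*arccos(sqrt(p1*p2) + sqrt((1-p1)*(1-p2))).
sqrt(p1*p2) = sqrt(0.25*0.8) = 0.447214.
sqrt((1-p1)*(1-p2)) = sqrt(0.75*0.2) = 0.387298.
arg = 0.447214 + 0.387298 = 0.834512.
d = 2*arccos(0.834512) = 1.1671

1.1671


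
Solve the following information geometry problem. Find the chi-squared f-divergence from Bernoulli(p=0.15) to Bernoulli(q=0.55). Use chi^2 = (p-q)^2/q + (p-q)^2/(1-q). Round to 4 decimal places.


Chi-squared divergence between Bernoulli distributions:
chi^2 = (p-q)^2/q + (p-q)^2/(1-q).
p = 0.15, q = 0.55, p-q = -0.4.
(p-q)^2 = 0.16.
term1 = 0.16/0.55 = 0.290909.
term2 = 0.16/0.45 = 0.355556.
chi^2 = 0.290909 + 0.355556 = 0.6465

0.6465


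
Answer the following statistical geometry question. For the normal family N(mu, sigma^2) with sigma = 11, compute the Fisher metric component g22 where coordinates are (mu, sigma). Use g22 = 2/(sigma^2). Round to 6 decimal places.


For the 2-parameter normal family, the Fisher metric has:
  g11 = 1/sigma^2, g22 = 2/sigma^2.
sigma = 11, sigma^2 = 121.
g22 = 0.016529

0.016529


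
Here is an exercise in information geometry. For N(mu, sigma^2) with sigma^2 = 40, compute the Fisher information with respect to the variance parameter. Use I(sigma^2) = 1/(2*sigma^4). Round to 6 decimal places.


Fisher information for variance: I(sigma^2) = 1/(2*sigma^4).
sigma^2 = 40, so sigma^4 = 1600.
I = 1/(2*1600) = 1/3200 = 0.000313

0.000313


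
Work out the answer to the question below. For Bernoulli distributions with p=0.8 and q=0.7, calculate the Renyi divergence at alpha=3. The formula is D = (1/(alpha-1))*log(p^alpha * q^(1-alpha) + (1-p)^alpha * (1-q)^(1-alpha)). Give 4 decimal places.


Renyi divergence of order alpha between Bernoulli distributions:
D = (1/(alpha-1))*log(p^alpha * q^(1-alpha) + (1-p)^alpha * (1-q)^(1-alpha)).
alpha = 3, p = 0.8, q = 0.7.
p^alpha * q^(1-alpha) = 0.8^3 * 0.7^-2 = 1.044898.
(1-p)^alpha * (1-q)^(1-alpha) = 0.2^3 * 0.3^-2 = 0.088889.
sum = 1.044898 + 0.088889 = 1.133787.
D = (1/2)*log(1.133787) = 0.0628

0.0628


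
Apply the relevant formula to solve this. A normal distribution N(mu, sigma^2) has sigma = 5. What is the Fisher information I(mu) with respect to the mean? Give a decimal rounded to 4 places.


The Fisher information for the mean of a normal distribution is I(mu) = 1/sigma^2.
sigma = 5, so sigma^2 = 25.
I(mu) = 1/25 = 0.0400

0.0400


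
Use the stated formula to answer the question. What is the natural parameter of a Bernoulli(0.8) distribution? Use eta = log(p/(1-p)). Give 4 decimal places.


Natural parameter for Bernoulli: eta = log(p/(1-p)).
p = 0.8, 1-p = 0.2.
p/(1-p) = 4.0.
eta = log(4.0) = 1.3863

1.3863


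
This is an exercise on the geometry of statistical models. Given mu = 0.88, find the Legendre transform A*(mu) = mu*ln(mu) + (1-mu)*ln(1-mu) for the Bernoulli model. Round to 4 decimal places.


Legendre transform for Bernoulli:
A*(mu) = mu*log(mu) + (1-mu)*log(1-mu).
mu = 0.88, 1-mu = 0.12.
mu*log(mu) = 0.88*log(0.88) = -0.112493.
(1-mu)*log(1-mu) = 0.12*log(0.12) = -0.254432.
A* = -0.112493 + -0.254432 = -0.3669

-0.3669


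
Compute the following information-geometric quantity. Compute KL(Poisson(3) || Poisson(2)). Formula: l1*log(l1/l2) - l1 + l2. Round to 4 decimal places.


KL divergence for Poisson:
KL = l1*log(l1/l2) - l1 + l2.
l1 = 3, l2 = 2.
log(3/2) = 0.405465.
l1*log(l1/l2) = 3 * 0.405465 = 1.216395.
KL = 1.216395 - 3 + 2 = 0.2164

0.2164


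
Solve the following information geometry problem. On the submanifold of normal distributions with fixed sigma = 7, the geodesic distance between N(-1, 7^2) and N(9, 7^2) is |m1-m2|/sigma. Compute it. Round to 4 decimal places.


On the fixed-variance normal subfamily, geodesic distance = |m1-m2|/sigma.
|-1 - 9| = 10.
sigma = 7.
d = 10/7 = 1.4286

1.4286


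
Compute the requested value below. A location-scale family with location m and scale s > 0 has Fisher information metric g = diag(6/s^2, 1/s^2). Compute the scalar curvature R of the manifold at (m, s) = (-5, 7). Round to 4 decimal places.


The metric has the form g = (A dm^2 + B ds^2)/s^2 with A = 6, B = 1.
Substitute u = sqrt(A/B)*m: g = B*(du^2 + ds^2)/s^2, i.e. B times the
Poincare upper half-plane metric, which has constant Gaussian curvature -1.
Scaling a 2D metric by a constant c divides the Gaussian curvature by c,
so K = -1/B = -1/(1) = -1.0000 everywhere (the point (m, s) = (-5, 7) is irrelevant:
the curvature is constant).
Scalar curvature in dimension 2: R = 2K = -2/(1) = -2.0000.

-2.0000


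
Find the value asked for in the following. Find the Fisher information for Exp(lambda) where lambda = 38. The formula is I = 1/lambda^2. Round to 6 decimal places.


Fisher information for exponential: I(lambda) = 1/lambda^2.
lambda = 38, lambda^2 = 1444.
I = 1/1444 = 0.000693

0.000693


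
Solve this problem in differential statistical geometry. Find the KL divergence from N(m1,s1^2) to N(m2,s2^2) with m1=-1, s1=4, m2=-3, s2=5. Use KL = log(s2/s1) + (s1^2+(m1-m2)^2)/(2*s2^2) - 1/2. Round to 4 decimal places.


KL divergence between normal distributions:
KL = log(s2/s1) + (s1^2 + (m1-m2)^2)/(2*s2^2) - 1/2.
log(5/4) = 0.223144.
(4^2 + (-1--3)^2)/(2*5^2) = (16 + 4)/50 = 0.4.
KL = 0.223144 + 0.4 - 0.5 = 0.1231

0.1231


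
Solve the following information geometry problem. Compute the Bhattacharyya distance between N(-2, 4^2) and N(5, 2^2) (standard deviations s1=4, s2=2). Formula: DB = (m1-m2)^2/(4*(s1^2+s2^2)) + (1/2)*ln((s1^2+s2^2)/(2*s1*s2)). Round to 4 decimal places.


Bhattacharyya distance between two Gaussians:
DB = (m1-m2)^2/(4*(s1^2+s2^2)) + (1/2)*ln((s1^2+s2^2)/(2*s1*s2)).
(m1-m2)^2 = (-7)^2 = 49.
s1^2+s2^2 = 16 + 4 = 20.
term1 = 49/80 = 0.6125.
term2 = 0.5*ln(20/16.0) = 0.111572.
DB = 0.6125 + 0.111572 = 0.7241

0.7241


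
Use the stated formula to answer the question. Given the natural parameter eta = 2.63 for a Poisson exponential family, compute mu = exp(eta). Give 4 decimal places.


Expectation parameter for Poisson exponential family:
mu = exp(eta).
eta = 2.63.
mu = exp(2.63) = 13.8738

13.8738


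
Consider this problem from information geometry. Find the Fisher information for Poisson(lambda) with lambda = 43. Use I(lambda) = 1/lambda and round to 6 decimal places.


Fisher information for Poisson: I(lambda) = 1/lambda.
lambda = 43.
I(lambda) = 1/43 = 0.023256

0.023256


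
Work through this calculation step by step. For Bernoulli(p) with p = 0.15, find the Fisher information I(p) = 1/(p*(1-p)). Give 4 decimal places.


For Bernoulli(p), Fisher information is I(p) = 1/(p*(1-p)).
p = 0.15, 1-p = 0.85.
p*(1-p) = 0.1275.
I(p) = 1/0.1275 = 7.8431

7.8431


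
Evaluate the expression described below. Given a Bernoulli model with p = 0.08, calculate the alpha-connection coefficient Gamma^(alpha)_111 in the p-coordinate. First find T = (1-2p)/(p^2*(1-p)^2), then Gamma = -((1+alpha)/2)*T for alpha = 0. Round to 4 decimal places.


Skewness (Amari-Chentsov) tensor: T = (1-2p)/(p^2*(1-p)^2).
p = 0.08, 1-2p = 0.84, p^2 = 0.0064, (1-p)^2 = 0.8464.
T = 0.84/(0.0064 * 0.8464) = 155.068526.
In the p-coordinate, Gamma^(alpha) = Gamma^(0) - (alpha/2)*T with Gamma^(0) = (1/2)*g'(p) = -T/2,
so Gamma^(alpha) = -((1+alpha)/2)*T.
alpha = 0, -(1+alpha)/2 = -0.5.
Gamma = -0.5 * 155.068526 = -77.5343

-77.5343


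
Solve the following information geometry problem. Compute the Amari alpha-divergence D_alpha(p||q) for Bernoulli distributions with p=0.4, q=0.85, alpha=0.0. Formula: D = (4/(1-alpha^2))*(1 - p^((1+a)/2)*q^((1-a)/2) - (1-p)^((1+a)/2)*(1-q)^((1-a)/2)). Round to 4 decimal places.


Amari alpha-divergence:
D = (4/(1-alpha^2))*(1 - p^((1+a)/2)*q^((1-a)/2) - (1-p)^((1+a)/2)*(1-q)^((1-a)/2)).
alpha = 0.0, p = 0.4, q = 0.85.
e1 = (1+alpha)/2 = 0.5, e2 = (1-alpha)/2 = 0.5.
t1 = p^e1 * q^e2 = 0.4^0.5 * 0.85^0.5 = 0.583095.
t2 = (1-p)^e1 * (1-q)^e2 = 0.6^0.5 * 0.15^0.5 = 0.3.
4/(1-alpha^2) = 4.0.
D = 4.0*(1 - 0.583095 - 0.3) = 0.4676

0.4676


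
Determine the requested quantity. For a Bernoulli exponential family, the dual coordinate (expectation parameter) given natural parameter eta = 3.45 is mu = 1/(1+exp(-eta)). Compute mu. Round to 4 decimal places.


Dual coordinate (expectation parameter) for Bernoulli:
mu = 1/(1+exp(-eta)).
eta = 3.45.
exp(-eta) = exp(-3.45) = 0.031746.
mu = 1/(1+0.031746) = 0.9692

0.9692


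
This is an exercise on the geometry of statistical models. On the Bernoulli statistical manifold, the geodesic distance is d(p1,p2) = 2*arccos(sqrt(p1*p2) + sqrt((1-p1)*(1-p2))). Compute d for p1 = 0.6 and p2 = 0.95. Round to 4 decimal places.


Geodesic distance on Bernoulli manifold:
d(p1,p2) = 2*arccos(sqrt(p1*p2) + sqrt((1-p1)*(1-p2))).
sqrt(p1*p2) = sqrt(0.6*0.95) = 0.754983.
sqrt((1-p1)*(1-p2)) = sqrt(0.4*0.05) = 0.141421.
arg = 0.754983 + 0.141421 = 0.896405.
d = 2*arccos(0.896405) = 0.9184

0.9184


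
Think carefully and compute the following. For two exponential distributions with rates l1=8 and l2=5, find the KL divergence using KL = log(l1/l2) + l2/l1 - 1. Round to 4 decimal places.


KL divergence for exponential family:
KL = log(l1/l2) + l2/l1 - 1.
log(8/5) = 0.470004.
5/8 = 0.625.
KL = 0.470004 + 0.625 - 1 = 0.0950

0.0950


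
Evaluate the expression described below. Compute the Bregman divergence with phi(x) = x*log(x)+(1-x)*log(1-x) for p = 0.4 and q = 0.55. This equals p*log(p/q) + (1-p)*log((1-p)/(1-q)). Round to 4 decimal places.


Bregman divergence with negative entropy generator:
D = p*log(p/q) + (1-p)*log((1-p)/(1-q)).
p = 0.4, q = 0.55.
p*log(p/q) = 0.4*log(0.4/0.55) = -0.127381.
(1-p)*log((1-p)/(1-q)) = 0.6*log(0.6/0.45) = 0.172609.
D = -0.127381 + 0.172609 = 0.0452

0.0452


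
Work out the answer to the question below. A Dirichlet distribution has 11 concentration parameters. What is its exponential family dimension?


Exponential family dimension calculation:
Dirichlet with 11 components has 11 natural parameters.

11


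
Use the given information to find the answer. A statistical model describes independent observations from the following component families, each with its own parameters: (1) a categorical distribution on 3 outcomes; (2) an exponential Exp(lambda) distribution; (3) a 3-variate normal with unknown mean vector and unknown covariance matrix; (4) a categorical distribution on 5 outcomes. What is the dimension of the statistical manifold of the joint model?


The dimension of a statistical manifold equals the number of free
(independent) real parameters of the model. For a product of independent
blocks the parameter counts add.
- categorical on 3 outcomes (probabilities sum to 1): 3-1 = 2.
- exponential (lambda): 1.
- 3-variate normal: 3 (mean) + 3*4/2 = 6 (symmetric covariance) = 9.
- categorical on 5 outcomes (probabilities sum to 1): 5-1 = 4.
Total = 2 + 1 + 9 + 4 = 16.
Dimension = 16

16


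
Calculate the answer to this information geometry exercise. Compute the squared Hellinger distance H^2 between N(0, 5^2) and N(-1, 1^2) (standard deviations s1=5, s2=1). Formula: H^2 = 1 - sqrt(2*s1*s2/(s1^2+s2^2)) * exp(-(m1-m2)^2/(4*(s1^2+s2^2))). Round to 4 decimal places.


Squared Hellinger distance for Gaussians:
H^2 = 1 - sqrt(2*s1*s2/(s1^2+s2^2)) * exp(-(m1-m2)^2/(4*(s1^2+s2^2))).
s1^2 = 25, s2^2 = 1, s1^2+s2^2 = 26.
sqrt(2*5*1/(26)) = 0.620174.
(m1-m2)^2 = (1)^2 = 1.
exp(-1/(4*26)) = exp(-0.009615) = 0.990431.
H^2 = 1 - 0.620174*0.990431 = 0.3858

0.3858


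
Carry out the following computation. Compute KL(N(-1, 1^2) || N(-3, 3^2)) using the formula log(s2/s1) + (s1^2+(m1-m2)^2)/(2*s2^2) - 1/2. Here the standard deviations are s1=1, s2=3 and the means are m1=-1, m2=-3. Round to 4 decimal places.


KL divergence between normal distributions:
KL = log(s2/s1) + (s1^2 + (m1-m2)^2)/(2*s2^2) - 1/2.
log(3/1) = 1.098612.
(1^2 + (-1--3)^2)/(2*3^2) = (1 + 4)/18 = 0.277778.
KL = 1.098612 + 0.277778 - 0.5 = 0.8764

0.8764


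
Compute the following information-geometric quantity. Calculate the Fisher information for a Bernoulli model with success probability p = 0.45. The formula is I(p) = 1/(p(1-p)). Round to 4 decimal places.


For Bernoulli(p), Fisher information is I(p) = 1/(p*(1-p)).
p = 0.45, 1-p = 0.55.
p*(1-p) = 0.2475.
I(p) = 1/0.2475 = 4.0404

4.0404


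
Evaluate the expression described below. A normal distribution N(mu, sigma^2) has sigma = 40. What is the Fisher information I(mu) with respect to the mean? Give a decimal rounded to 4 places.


The Fisher information for the mean of a normal distribution is I(mu) = 1/sigma^2.
sigma = 40, so sigma^2 = 1600.
I(mu) = 1/1600 = 0.0006

0.0006


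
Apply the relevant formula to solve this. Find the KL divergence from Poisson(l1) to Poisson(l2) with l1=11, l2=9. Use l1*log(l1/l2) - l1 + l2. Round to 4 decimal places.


KL divergence for Poisson:
KL = l1*log(l1/l2) - l1 + l2.
l1 = 11, l2 = 9.
log(11/9) = 0.200671.
l1*log(l1/l2) = 11 * 0.200671 = 2.207378.
KL = 2.207378 - 11 + 9 = 0.2074

0.2074


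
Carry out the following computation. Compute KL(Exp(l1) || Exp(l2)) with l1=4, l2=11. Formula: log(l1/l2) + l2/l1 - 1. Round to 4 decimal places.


KL divergence for exponential family:
KL = log(l1/l2) + l2/l1 - 1.
log(4/11) = -1.011601.
11/4 = 2.75.
KL = -1.011601 + 2.75 - 1 = 0.7384

0.7384


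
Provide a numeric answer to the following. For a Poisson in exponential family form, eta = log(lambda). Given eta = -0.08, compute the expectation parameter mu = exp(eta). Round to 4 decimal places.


Expectation parameter for Poisson exponential family:
mu = exp(eta).
eta = -0.08.
mu = exp(-0.08) = 0.9231

0.9231


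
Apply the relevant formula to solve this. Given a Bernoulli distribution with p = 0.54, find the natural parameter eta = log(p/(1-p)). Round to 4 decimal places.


Natural parameter for Bernoulli: eta = log(p/(1-p)).
p = 0.54, 1-p = 0.46.
p/(1-p) = 1.173913.
eta = log(1.173913) = 0.1603

0.1603


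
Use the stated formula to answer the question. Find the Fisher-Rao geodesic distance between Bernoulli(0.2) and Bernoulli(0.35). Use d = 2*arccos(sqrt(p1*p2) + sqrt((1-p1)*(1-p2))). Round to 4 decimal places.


Geodesic distance on Bernoulli manifold:
d(p1,p2) = 2*arccos(sqrt(p1*p2) + sqrt((1-p1)*(1-p2))).
sqrt(p1*p2) = sqrt(0.2*0.35) = 0.264575.
sqrt((1-p1)*(1-p2)) = sqrt(0.8*0.65) = 0.72111.
arg = 0.264575 + 0.72111 = 0.985685.
d = 2*arccos(0.985685) = 0.3388

0.3388


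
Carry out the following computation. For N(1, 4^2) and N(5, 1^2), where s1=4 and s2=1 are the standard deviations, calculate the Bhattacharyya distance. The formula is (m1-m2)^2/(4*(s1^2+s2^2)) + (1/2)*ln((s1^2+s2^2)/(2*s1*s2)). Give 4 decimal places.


Bhattacharyya distance between two Gaussians:
DB = (m1-m2)^2/(4*(s1^2+s2^2)) + (1/2)*ln((s1^2+s2^2)/(2*s1*s2)).
(m1-m2)^2 = (-4)^2 = 16.
s1^2+s2^2 = 16 + 1 = 17.
term1 = 16/68 = 0.235294.
term2 = 0.5*ln(17/8.0) = 0.376886.
DB = 0.235294 + 0.376886 = 0.6122

0.6122


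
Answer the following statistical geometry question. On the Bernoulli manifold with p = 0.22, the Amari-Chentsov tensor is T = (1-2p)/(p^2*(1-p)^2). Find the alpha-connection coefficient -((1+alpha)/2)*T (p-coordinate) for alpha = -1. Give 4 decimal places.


Skewness (Amari-Chentsov) tensor: T = (1-2p)/(p^2*(1-p)^2).
p = 0.22, 1-2p = 0.56, p^2 = 0.0484, (1-p)^2 = 0.6084.
T = 0.56/(0.0484 * 0.6084) = 19.017502.
In the p-coordinate, Gamma^(alpha) = Gamma^(0) - (alpha/2)*T with Gamma^(0) = (1/2)*g'(p) = -T/2,
so Gamma^(alpha) = -((1+alpha)/2)*T.
alpha = -1, -(1+alpha)/2 = 0.0.
Gamma = 0.0 * 19.017502 = 0.0000

0.0000


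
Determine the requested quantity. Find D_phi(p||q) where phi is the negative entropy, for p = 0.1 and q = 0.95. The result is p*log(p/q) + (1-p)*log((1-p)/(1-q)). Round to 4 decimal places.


Bregman divergence with negative entropy generator:
D = p*log(p/q) + (1-p)*log((1-p)/(1-q)).
p = 0.1, q = 0.95.
p*log(p/q) = 0.1*log(0.1/0.95) = -0.225129.
(1-p)*log((1-p)/(1-q)) = 0.9*log(0.9/0.05) = 2.601335.
D = -0.225129 + 2.601335 = 2.3762

2.3762


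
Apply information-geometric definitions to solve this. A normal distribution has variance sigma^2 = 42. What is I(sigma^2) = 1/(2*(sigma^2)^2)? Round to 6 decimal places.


Fisher information for variance: I(sigma^2) = 1/(2*sigma^4).
sigma^2 = 42, so sigma^4 = 1764.
I = 1/(2*1764) = 1/3528 = 0.000283

0.000283


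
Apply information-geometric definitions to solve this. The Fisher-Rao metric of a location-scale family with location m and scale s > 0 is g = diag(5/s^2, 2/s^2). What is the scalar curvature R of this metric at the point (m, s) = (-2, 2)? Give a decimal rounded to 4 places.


The metric has the form g = (A dm^2 + B ds^2)/s^2 with A = 5, B = 2.
Substitute u = sqrt(A/B)*m: g = B*(du^2 + ds^2)/s^2, i.e. B times the
Poincare upper half-plane metric, which has constant Gaussian curvature -1.
Scaling a 2D metric by a constant c divides the Gaussian curvature by c,
so K = -1/B = -1/(2) = -0.5000 everywhere (the point (m, s) = (-2, 2) is irrelevant:
the curvature is constant).
Scalar curvature in dimension 2: R = 2K = -2/(2) = -1.0000.

-1.0000


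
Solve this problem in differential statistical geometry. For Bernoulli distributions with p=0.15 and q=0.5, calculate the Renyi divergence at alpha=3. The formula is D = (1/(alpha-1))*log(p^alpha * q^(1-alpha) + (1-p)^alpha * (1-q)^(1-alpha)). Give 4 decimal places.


Renyi divergence of order alpha between Bernoulli distributions:
D = (1/(alpha-1))*log(p^alpha * q^(1-alpha) + (1-p)^alpha * (1-q)^(1-alpha)).
alpha = 3, p = 0.15, q = 0.5.
p^alpha * q^(1-alpha) = 0.15^3 * 0.5^-2 = 0.0135.
(1-p)^alpha * (1-q)^(1-alpha) = 0.85^3 * 0.5^-2 = 2.4565.
sum = 0.0135 + 2.4565 = 2.47.
D = (1/2)*log(2.47) = 0.4521

0.4521


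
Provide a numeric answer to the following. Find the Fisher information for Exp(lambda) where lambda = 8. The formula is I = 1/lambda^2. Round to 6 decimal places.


Fisher information for exponential: I(lambda) = 1/lambda^2.
lambda = 8, lambda^2 = 64.
I = 1/64 = 0.015625

0.015625


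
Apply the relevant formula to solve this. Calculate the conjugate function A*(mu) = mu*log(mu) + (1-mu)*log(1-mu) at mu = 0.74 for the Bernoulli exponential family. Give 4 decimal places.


Legendre transform for Bernoulli:
A*(mu) = mu*log(mu) + (1-mu)*log(1-mu).
mu = 0.74, 1-mu = 0.26.
mu*log(mu) = 0.74*log(0.74) = -0.222818.
(1-mu)*log(1-mu) = 0.26*log(0.26) = -0.350239.
A* = -0.222818 + -0.350239 = -0.5731

-0.5731


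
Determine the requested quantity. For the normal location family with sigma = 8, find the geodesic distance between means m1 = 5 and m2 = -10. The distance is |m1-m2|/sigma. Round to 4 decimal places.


On the fixed-variance normal subfamily, geodesic distance = |m1-m2|/sigma.
|5 - -10| = 15.
sigma = 8.
d = 15/8 = 1.8750

1.8750


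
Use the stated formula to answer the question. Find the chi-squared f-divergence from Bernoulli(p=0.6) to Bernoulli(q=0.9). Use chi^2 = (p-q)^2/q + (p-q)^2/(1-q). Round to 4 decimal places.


Chi-squared divergence between Bernoulli distributions:
chi^2 = (p-q)^2/q + (p-q)^2/(1-q).
p = 0.6, q = 0.9, p-q = -0.3.
(p-q)^2 = 0.09.
term1 = 0.09/0.9 = 0.1.
term2 = 0.09/0.1 = 0.9.
chi^2 = 0.1 + 0.9 = 1.0000

1.0000


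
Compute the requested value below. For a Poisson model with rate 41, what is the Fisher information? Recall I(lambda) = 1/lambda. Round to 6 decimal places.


Fisher information for Poisson: I(lambda) = 1/lambda.
lambda = 41.
I(lambda) = 1/41 = 0.024390

0.024390


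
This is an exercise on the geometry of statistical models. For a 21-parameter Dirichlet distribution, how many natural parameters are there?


Exponential family dimension calculation:
Dirichlet with 21 components has 21 natural parameters.

21


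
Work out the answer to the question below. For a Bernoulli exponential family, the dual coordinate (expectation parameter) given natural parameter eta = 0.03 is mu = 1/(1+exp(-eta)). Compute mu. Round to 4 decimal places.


Dual coordinate (expectation parameter) for Bernoulli:
mu = 1/(1+exp(-eta)).
eta = 0.03.
exp(-eta) = exp(-0.03) = 0.970446.
mu = 1/(1+0.970446) = 0.5075

0.5075


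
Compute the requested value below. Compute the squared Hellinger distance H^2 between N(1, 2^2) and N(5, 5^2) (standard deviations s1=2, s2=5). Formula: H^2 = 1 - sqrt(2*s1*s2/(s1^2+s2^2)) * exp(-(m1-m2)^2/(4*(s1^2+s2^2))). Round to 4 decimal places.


Squared Hellinger distance for Gaussians:
H^2 = 1 - sqrt(2*s1*s2/(s1^2+s2^2)) * exp(-(m1-m2)^2/(4*(s1^2+s2^2))).
s1^2 = 4, s2^2 = 25, s1^2+s2^2 = 29.
sqrt(2*2*5/(29)) = 0.830455.
(m1-m2)^2 = (-4)^2 = 16.
exp(-16/(4*29)) = exp(-0.137931) = 0.871159.
H^2 = 1 - 0.830455*0.871159 = 0.2765

0.2765


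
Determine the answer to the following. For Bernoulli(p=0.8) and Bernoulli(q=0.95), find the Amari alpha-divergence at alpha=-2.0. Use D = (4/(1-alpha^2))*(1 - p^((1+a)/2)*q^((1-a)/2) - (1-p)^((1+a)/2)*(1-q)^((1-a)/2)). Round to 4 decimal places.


Amari alpha-divergence:
D = (4/(1-alpha^2))*(1 - p^((1+a)/2)*q^((1-a)/2) - (1-p)^((1+a)/2)*(1-q)^((1-a)/2)).
alpha = -2.0, p = 0.8, q = 0.95.
e1 = (1+alpha)/2 = -0.5, e2 = (1-alpha)/2 = 1.5.
t1 = p^e1 * q^e2 = 0.8^-0.5 * 0.95^1.5 = 1.035238.
t2 = (1-p)^e1 * (1-q)^e2 = 0.2^-0.5 * 0.05^1.5 = 0.025.
4/(1-alpha^2) = -1.333333.
D = -1.333333*(1 - 1.035238 - 0.025) = 0.0803

0.0803


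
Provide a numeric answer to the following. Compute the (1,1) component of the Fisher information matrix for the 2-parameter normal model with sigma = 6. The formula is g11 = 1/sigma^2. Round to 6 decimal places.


For the 2-parameter normal family, the Fisher metric has:
  g11 = 1/sigma^2, g22 = 2/sigma^2.
sigma = 6, sigma^2 = 36.
g11 = 0.027778

0.027778


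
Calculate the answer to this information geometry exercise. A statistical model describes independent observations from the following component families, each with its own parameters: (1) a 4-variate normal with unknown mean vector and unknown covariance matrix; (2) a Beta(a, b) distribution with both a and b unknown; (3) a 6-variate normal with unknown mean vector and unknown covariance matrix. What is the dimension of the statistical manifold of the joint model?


The dimension of a statistical manifold equals the number of free
(independent) real parameters of the model. For a product of independent
blocks the parameter counts add.
- 4-variate normal: 4 (mean) + 4*5/2 = 10 (symmetric covariance) = 14.
- Beta (a, b): 2.
- 6-variate normal: 6 (mean) + 6*7/2 = 21 (symmetric covariance) = 27.
Total = 14 + 2 + 27 = 43.
Dimension = 43

43


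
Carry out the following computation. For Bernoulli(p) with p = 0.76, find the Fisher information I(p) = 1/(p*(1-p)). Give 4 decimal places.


For Bernoulli(p), Fisher information is I(p) = 1/(p*(1-p)).
p = 0.76, 1-p = 0.24.
p*(1-p) = 0.1824.
I(p) = 1/0.1824 = 5.4825

5.4825


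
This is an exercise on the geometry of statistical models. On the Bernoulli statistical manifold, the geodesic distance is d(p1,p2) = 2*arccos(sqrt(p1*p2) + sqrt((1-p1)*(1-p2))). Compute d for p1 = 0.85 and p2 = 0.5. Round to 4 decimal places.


Geodesic distance on Bernoulli manifold:
d(p1,p2) = 2*arccos(sqrt(p1*p2) + sqrt((1-p1)*(1-p2))).
sqrt(p1*p2) = sqrt(0.85*0.5) = 0.65192.
sqrt((1-p1)*(1-p2)) = sqrt(0.15*0.5) = 0.273861.
arg = 0.65192 + 0.273861 = 0.925782.
d = 2*arccos(0.925782) = 0.7754

0.7754


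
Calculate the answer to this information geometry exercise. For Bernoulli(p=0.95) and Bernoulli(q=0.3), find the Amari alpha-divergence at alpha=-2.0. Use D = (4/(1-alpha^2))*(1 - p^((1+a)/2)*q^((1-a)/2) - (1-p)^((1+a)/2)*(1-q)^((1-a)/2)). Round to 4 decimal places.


Amari alpha-divergence:
D = (4/(1-alpha^2))*(1 - p^((1+a)/2)*q^((1-a)/2) - (1-p)^((1+a)/2)*(1-q)^((1-a)/2)).
alpha = -2.0, p = 0.95, q = 0.3.
e1 = (1+alpha)/2 = -0.5, e2 = (1-alpha)/2 = 1.5.
t1 = p^e1 * q^e2 = 0.95^-0.5 * 0.3^1.5 = 0.168585.
t2 = (1-p)^e1 * (1-q)^e2 = 0.05^-0.5 * 0.7^1.5 = 2.61916.
4/(1-alpha^2) = -1.333333.
D = -1.333333*(1 - 0.168585 - 2.61916) = 2.3837

2.3837
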